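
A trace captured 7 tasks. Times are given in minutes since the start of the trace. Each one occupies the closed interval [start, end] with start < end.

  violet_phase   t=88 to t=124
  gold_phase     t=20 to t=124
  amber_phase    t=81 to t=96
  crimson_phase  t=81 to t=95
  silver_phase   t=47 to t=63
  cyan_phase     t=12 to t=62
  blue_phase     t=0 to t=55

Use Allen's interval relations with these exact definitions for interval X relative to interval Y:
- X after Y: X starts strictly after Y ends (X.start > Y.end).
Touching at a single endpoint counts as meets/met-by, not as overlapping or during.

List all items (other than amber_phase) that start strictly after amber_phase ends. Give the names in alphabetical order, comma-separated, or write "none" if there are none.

none

Target amber_phase = [t=81, t=96].
blue_phase [t=0, t=55] → before → no.
crimson_phase [t=81, t=95] → starts → no.
cyan_phase [t=12, t=62] → before → no.
gold_phase [t=20, t=124] → contains → no.
silver_phase [t=47, t=63] → before → no.
violet_phase [t=88, t=124] → overlapped-by → no.
Result: none.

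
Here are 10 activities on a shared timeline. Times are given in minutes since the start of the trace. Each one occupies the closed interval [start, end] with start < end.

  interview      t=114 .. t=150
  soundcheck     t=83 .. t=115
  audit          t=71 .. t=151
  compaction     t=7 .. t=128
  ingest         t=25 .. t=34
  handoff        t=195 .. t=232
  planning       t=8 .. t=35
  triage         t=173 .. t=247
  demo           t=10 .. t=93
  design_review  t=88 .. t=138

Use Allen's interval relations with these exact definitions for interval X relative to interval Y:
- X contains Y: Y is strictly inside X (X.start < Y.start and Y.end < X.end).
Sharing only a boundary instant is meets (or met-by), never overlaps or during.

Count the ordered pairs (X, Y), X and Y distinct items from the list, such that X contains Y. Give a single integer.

10

Checking all 90 ordered pairs for relation 'contains'; matching pairs in alphabetical order:
(audit, design_review): audit contains design_review ✓
(audit, interview): audit contains interview ✓
(audit, soundcheck): audit contains soundcheck ✓
(compaction, demo): compaction contains demo ✓
(compaction, ingest): compaction contains ingest ✓
(compaction, planning): compaction contains planning ✓
(compaction, soundcheck): compaction contains soundcheck ✓
(demo, ingest): demo contains ingest ✓
(planning, ingest): planning contains ingest ✓
(triage, handoff): triage contains handoff ✓
Count: 10.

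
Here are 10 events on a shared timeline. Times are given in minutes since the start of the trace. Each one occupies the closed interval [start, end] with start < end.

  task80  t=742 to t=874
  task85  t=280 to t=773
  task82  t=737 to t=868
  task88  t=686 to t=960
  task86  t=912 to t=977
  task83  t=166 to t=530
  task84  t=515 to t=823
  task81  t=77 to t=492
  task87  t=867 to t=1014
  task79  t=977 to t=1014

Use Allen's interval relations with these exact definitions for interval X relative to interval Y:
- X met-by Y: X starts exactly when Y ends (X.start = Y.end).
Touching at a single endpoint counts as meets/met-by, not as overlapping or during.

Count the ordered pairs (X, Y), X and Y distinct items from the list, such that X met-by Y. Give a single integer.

Checking all 90 ordered pairs for relation 'met-by'; matching pairs in alphabetical order:
(task79, task86): task79 met-by task86 ✓
Count: 1.

1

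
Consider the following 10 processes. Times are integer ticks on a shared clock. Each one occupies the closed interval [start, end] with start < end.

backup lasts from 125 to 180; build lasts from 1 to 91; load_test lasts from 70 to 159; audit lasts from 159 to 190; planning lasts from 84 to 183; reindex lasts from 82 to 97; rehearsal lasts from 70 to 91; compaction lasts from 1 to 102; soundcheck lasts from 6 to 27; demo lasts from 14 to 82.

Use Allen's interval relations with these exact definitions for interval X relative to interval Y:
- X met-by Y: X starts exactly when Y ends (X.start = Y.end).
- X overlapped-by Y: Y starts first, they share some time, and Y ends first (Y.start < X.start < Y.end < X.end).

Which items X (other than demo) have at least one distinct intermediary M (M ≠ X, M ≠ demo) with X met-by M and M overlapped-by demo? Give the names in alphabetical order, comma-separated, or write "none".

audit

Target demo = [14, 82].
Intermediaries M with M overlapped-by demo: load_test, rehearsal.
Via load_test — items with X met-by load_test: audit.
Via rehearsal — items with X met-by rehearsal: none.
Union: audit.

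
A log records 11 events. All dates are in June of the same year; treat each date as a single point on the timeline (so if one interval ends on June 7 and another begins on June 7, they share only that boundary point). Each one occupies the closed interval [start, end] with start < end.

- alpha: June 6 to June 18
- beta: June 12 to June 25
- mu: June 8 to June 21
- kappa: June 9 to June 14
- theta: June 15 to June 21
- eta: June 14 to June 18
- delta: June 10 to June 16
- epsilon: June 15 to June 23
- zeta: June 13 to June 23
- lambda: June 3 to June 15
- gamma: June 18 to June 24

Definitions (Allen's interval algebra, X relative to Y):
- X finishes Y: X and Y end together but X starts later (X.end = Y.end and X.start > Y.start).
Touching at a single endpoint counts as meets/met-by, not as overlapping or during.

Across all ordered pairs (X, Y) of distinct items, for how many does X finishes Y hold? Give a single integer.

3

Checking all 110 ordered pairs for relation 'finishes'; matching pairs in alphabetical order:
(epsilon, zeta): epsilon finishes zeta ✓
(eta, alpha): eta finishes alpha ✓
(theta, mu): theta finishes mu ✓
Count: 3.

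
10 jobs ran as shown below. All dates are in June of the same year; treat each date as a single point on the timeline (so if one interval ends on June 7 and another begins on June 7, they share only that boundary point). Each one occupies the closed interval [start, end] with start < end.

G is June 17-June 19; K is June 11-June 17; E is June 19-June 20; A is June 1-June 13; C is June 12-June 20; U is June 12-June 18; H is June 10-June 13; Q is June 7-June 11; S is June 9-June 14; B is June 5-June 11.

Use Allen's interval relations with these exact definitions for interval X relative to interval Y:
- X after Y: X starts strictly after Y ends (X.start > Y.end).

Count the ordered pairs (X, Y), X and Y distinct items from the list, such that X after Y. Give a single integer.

16

Checking all 90 ordered pairs for relation 'after'; matching pairs in alphabetical order:
(C, B): C after B ✓
(C, Q): C after Q ✓
(E, A): E after A ✓
(E, B): E after B ✓
(E, H): E after H ✓
(E, K): E after K ✓
(E, Q): E after Q ✓
(E, S): E after S ✓
(E, U): E after U ✓
(G, A): G after A ✓
(G, B): G after B ✓
(G, H): G after H ✓
(G, Q): G after Q ✓
(G, S): G after S ✓
(U, B): U after B ✓
(U, Q): U after Q ✓
Count: 16.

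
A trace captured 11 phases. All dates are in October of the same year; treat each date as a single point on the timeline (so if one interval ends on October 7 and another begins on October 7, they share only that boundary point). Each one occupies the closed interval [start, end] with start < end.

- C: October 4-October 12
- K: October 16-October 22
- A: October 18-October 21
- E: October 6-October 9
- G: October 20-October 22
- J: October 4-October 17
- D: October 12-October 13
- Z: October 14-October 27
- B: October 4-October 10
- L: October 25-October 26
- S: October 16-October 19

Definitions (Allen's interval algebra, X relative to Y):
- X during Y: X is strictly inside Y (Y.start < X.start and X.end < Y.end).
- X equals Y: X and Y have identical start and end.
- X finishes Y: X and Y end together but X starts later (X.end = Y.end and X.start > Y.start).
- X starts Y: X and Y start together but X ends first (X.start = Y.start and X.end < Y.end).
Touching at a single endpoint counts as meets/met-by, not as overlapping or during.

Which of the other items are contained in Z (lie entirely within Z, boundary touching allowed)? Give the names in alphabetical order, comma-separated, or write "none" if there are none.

Target Z = [October 14, October 27].
A [October 18, October 21] → during → yes.
B [October 4, October 10] → before → no.
C [October 4, October 12] → before → no.
D [October 12, October 13] → before → no.
E [October 6, October 9] → before → no.
G [October 20, October 22] → during → yes.
J [October 4, October 17] → overlaps → no.
K [October 16, October 22] → during → yes.
L [October 25, October 26] → during → yes.
S [October 16, October 19] → during → yes.
Result: A, G, K, L, S.

A, G, K, L, S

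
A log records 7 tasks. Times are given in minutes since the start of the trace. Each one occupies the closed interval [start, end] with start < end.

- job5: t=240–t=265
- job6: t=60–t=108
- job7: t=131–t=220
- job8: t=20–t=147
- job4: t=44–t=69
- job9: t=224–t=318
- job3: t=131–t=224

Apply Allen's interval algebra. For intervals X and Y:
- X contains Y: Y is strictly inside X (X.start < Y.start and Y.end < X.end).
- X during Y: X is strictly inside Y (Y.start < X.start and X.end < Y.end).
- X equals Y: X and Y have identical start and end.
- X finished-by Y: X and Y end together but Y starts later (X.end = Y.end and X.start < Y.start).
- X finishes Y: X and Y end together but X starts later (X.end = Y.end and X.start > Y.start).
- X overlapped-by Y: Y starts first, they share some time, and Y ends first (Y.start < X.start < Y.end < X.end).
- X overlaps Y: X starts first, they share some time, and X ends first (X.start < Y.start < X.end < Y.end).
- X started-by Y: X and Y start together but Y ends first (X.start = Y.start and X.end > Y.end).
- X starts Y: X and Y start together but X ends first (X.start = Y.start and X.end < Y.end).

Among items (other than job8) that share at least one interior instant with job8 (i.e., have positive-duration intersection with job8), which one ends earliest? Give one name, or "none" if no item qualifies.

job4

Target job8 = [t=20, t=147].
job3 [t=131, t=224] → overlapped-by → candidate.
job4 [t=44, t=69] → during → candidate.
job5 [t=240, t=265] → after → excluded.
job6 [t=60, t=108] → during → candidate.
job7 [t=131, t=220] → overlapped-by → candidate.
job9 [t=224, t=318] → after → excluded.
Among candidates, earliest end is t=69 → job4.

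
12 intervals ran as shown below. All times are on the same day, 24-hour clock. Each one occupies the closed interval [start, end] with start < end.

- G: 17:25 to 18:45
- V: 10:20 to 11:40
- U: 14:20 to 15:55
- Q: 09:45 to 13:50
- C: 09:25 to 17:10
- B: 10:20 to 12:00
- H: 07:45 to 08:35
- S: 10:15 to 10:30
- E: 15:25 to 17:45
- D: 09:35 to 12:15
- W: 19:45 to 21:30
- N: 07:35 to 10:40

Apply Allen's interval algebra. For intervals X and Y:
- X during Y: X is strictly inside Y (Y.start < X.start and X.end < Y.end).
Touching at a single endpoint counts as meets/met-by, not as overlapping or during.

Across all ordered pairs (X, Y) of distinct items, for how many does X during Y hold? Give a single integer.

14

Checking all 132 ordered pairs for relation 'during'; matching pairs in alphabetical order:
(B, C): B during C ✓
(B, D): B during D ✓
(B, Q): B during Q ✓
(D, C): D during C ✓
(H, N): H during N ✓
(Q, C): Q during C ✓
(S, C): S during C ✓
(S, D): S during D ✓
(S, N): S during N ✓
(S, Q): S during Q ✓
(U, C): U during C ✓
(V, C): V during C ✓
(V, D): V during D ✓
(V, Q): V during Q ✓
Count: 14.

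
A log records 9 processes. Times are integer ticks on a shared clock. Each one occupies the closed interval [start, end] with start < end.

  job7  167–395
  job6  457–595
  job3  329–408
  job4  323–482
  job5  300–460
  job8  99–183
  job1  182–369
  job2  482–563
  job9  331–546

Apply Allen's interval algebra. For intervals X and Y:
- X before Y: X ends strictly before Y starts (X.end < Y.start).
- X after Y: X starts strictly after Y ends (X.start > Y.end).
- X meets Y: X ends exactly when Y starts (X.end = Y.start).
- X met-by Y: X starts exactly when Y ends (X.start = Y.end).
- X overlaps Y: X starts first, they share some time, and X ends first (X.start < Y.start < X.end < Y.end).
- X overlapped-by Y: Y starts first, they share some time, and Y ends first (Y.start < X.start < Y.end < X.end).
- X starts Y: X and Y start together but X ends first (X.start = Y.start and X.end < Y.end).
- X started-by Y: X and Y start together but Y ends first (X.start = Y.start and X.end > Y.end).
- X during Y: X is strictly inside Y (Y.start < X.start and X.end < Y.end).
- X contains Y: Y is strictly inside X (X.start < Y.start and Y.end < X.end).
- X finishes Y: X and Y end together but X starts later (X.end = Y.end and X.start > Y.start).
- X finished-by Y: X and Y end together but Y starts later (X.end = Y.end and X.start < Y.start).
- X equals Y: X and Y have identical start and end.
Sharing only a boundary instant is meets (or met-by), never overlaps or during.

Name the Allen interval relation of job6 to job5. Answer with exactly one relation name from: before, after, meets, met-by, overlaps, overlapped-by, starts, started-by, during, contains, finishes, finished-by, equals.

job6 = [457, 595]; job5 = [300, 460].
Compare endpoints: job6.start > job5.start, job6.start < job5.end, job6.end > job5.start, job6.end > job5.end.
That pattern is 'overlapped-by'.

overlapped-by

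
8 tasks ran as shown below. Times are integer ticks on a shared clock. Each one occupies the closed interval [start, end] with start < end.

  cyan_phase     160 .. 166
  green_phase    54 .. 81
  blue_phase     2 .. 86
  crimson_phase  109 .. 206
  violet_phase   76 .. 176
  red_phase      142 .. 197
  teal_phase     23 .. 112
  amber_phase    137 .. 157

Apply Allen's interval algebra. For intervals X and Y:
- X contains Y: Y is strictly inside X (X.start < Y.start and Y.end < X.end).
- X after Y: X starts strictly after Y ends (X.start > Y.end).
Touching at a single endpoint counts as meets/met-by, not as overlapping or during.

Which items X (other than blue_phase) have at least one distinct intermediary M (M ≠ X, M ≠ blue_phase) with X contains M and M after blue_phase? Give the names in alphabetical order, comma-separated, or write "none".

Target blue_phase = [2, 86].
Intermediaries M with M after blue_phase: amber_phase, crimson_phase, cyan_phase, red_phase.
Via amber_phase — items with X contains amber_phase: crimson_phase, violet_phase.
Via crimson_phase — items with X contains crimson_phase: none.
Via cyan_phase — items with X contains cyan_phase: crimson_phase, red_phase, violet_phase.
Via red_phase — items with X contains red_phase: crimson_phase.
Union: crimson_phase, red_phase, violet_phase.

crimson_phase, red_phase, violet_phase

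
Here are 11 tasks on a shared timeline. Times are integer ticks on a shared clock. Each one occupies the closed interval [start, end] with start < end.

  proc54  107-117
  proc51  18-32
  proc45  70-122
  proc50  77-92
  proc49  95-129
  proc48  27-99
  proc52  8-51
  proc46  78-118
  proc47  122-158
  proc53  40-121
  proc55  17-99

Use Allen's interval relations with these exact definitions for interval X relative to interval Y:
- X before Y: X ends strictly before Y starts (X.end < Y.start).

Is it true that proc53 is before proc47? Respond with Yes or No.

proc53 = [40, 121], proc47 = [122, 158].
Actual relation of proc53 to proc47: before.
Asked whether 'before' holds → Yes.

Yes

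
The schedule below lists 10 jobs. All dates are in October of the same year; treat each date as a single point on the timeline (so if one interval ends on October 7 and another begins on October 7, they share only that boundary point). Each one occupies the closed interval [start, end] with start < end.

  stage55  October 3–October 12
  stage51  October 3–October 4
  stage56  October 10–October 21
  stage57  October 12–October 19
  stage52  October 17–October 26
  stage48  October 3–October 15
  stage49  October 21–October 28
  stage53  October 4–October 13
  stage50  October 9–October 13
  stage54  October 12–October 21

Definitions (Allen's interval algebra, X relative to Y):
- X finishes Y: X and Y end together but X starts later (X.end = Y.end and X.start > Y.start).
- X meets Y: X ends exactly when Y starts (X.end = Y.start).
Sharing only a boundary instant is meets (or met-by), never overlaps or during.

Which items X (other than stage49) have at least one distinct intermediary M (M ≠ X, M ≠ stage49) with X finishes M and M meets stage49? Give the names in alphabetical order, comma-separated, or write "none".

Target stage49 = [October 21, October 28].
Intermediaries M with M meets stage49: stage54, stage56.
Via stage54 — items with X finishes stage54: none.
Via stage56 — items with X finishes stage56: stage54.
Union: stage54.

stage54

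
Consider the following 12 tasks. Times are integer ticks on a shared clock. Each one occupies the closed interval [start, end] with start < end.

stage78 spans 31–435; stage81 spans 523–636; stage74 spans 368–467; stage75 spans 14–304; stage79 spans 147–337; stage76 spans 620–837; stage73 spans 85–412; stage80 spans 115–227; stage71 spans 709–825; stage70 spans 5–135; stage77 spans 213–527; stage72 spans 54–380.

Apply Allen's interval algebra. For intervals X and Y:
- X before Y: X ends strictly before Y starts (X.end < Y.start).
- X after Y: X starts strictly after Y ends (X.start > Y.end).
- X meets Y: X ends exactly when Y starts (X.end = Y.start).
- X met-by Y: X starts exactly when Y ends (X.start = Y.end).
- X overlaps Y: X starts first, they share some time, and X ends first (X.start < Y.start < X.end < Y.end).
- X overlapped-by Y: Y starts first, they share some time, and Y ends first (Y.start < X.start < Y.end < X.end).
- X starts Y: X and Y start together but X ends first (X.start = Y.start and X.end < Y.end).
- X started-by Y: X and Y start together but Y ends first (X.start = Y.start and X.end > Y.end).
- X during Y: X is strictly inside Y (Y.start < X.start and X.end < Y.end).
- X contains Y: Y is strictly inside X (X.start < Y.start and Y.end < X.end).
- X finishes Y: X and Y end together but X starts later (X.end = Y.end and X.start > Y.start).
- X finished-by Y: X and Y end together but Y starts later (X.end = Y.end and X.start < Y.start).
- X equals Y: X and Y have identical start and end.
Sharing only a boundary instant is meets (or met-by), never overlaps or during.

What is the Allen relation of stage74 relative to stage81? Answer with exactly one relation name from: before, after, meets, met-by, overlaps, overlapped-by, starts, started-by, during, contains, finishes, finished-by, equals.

before

stage74 = [368, 467]; stage81 = [523, 636].
Compare endpoints: stage74.start < stage81.start, stage74.start < stage81.end, stage74.end < stage81.start, stage74.end < stage81.end.
That pattern is 'before'.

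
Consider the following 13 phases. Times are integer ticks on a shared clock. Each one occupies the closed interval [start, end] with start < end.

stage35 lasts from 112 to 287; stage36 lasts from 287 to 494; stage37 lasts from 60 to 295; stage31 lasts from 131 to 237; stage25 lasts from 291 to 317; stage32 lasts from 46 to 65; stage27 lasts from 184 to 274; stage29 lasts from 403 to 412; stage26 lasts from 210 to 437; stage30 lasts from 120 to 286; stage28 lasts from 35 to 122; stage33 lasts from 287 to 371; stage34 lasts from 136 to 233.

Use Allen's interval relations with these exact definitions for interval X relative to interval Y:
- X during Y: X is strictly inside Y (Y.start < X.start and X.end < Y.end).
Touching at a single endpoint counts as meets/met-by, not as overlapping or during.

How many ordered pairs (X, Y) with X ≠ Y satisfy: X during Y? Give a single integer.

Checking all 156 ordered pairs for relation 'during'; matching pairs in alphabetical order:
(stage25, stage26): stage25 during stage26 ✓
(stage25, stage33): stage25 during stage33 ✓
(stage25, stage36): stage25 during stage36 ✓
(stage27, stage30): stage27 during stage30 ✓
(stage27, stage35): stage27 during stage35 ✓
(stage27, stage37): stage27 during stage37 ✓
(stage29, stage26): stage29 during stage26 ✓
(stage29, stage36): stage29 during stage36 ✓
(stage30, stage35): stage30 during stage35 ✓
(stage30, stage37): stage30 during stage37 ✓
(stage31, stage30): stage31 during stage30 ✓
(stage31, stage35): stage31 during stage35 ✓
(stage31, stage37): stage31 during stage37 ✓
(stage32, stage28): stage32 during stage28 ✓
(stage33, stage26): stage33 during stage26 ✓
(stage34, stage30): stage34 during stage30 ✓
(stage34, stage31): stage34 during stage31 ✓
(stage34, stage35): stage34 during stage35 ✓
(stage34, stage37): stage34 during stage37 ✓
(stage35, stage37): stage35 during stage37 ✓
Count: 20.

20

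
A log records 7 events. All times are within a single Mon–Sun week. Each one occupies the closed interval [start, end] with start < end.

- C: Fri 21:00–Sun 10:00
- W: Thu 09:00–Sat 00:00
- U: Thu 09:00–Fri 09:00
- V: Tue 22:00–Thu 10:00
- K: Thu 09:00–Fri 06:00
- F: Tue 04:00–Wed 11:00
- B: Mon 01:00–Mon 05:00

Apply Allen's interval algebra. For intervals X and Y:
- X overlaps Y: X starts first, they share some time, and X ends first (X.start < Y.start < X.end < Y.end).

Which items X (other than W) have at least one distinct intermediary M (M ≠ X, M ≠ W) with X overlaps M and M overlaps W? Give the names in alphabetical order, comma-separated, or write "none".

F

Target W = [Thu 09:00, Sat 00:00].
Intermediaries M with M overlaps W: V.
Via V — items with X overlaps V: F.
Union: F.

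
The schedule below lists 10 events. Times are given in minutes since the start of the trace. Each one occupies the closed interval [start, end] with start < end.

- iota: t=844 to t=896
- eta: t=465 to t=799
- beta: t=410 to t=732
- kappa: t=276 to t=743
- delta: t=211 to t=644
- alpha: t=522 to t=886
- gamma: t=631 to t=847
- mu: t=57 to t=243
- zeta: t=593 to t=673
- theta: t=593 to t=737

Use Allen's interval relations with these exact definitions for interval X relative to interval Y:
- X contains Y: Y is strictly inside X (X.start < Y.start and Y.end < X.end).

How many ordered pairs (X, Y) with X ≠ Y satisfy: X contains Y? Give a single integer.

9

Checking all 90 ordered pairs for relation 'contains'; matching pairs in alphabetical order:
(alpha, gamma): alpha contains gamma ✓
(alpha, theta): alpha contains theta ✓
(alpha, zeta): alpha contains zeta ✓
(beta, zeta): beta contains zeta ✓
(eta, theta): eta contains theta ✓
(eta, zeta): eta contains zeta ✓
(kappa, beta): kappa contains beta ✓
(kappa, theta): kappa contains theta ✓
(kappa, zeta): kappa contains zeta ✓
Count: 9.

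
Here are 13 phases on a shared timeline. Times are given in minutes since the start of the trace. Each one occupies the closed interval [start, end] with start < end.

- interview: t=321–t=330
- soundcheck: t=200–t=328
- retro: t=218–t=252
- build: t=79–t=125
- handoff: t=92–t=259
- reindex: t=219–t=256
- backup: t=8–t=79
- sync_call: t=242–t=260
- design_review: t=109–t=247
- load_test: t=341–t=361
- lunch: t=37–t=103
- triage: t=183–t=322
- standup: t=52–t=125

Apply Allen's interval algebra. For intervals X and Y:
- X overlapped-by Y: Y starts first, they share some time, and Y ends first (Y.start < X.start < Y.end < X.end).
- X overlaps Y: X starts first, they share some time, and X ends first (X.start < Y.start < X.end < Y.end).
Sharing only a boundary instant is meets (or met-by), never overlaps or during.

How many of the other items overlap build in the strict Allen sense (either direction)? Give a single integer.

3

Target build = [t=79, t=125].
backup [t=8, t=79] → meets → no.
design_review [t=109, t=247] → overlapped-by → counts.
handoff [t=92, t=259] → overlapped-by → counts.
interview [t=321, t=330] → after → no.
load_test [t=341, t=361] → after → no.
lunch [t=37, t=103] → overlaps → counts.
reindex [t=219, t=256] → after → no.
retro [t=218, t=252] → after → no.
soundcheck [t=200, t=328] → after → no.
standup [t=52, t=125] → finished-by → no.
sync_call [t=242, t=260] → after → no.
triage [t=183, t=322] → after → no.
Total: 3.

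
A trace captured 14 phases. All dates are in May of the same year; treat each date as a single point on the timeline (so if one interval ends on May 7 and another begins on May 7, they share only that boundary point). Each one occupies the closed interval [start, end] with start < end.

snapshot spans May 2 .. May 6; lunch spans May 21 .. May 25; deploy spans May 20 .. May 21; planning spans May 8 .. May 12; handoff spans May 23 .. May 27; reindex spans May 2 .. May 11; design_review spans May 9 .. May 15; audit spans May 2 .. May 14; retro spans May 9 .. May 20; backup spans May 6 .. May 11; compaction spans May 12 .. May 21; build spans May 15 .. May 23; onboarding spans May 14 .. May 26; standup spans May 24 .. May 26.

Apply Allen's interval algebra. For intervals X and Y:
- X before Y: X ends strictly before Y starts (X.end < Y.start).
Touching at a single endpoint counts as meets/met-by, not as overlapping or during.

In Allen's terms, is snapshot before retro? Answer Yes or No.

Yes

snapshot = [May 2, May 6], retro = [May 9, May 20].
Actual relation of snapshot to retro: before.
Asked whether 'before' holds → Yes.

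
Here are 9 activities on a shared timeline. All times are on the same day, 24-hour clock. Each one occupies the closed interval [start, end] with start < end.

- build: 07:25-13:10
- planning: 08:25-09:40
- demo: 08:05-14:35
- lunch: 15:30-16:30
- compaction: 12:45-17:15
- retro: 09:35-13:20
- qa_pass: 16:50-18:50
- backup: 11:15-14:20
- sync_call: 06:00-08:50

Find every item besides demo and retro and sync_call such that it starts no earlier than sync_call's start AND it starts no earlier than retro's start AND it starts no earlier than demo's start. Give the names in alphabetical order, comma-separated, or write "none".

backup, compaction, lunch, qa_pass

Conditions: its start is no earlier than sync_call's start (X.start >= 06:00) AND its start is no earlier than retro's start (X.start >= 09:35) AND its start is no earlier than demo's start (X.start >= 08:05).
backup: start 11:15 >= 06:00? ✓; start 11:15 >= 09:35? ✓; start 11:15 >= 08:05? ✓ → yes.
build: start 07:25 >= 06:00? ✓; start 07:25 >= 09:35? ✗; start 07:25 >= 08:05? ✗ → no.
compaction: start 12:45 >= 06:00? ✓; start 12:45 >= 09:35? ✓; start 12:45 >= 08:05? ✓ → yes.
lunch: start 15:30 >= 06:00? ✓; start 15:30 >= 09:35? ✓; start 15:30 >= 08:05? ✓ → yes.
planning: start 08:25 >= 06:00? ✓; start 08:25 >= 09:35? ✗; start 08:25 >= 08:05? ✓ → no.
qa_pass: start 16:50 >= 06:00? ✓; start 16:50 >= 09:35? ✓; start 16:50 >= 08:05? ✓ → yes.
Result: backup, compaction, lunch, qa_pass.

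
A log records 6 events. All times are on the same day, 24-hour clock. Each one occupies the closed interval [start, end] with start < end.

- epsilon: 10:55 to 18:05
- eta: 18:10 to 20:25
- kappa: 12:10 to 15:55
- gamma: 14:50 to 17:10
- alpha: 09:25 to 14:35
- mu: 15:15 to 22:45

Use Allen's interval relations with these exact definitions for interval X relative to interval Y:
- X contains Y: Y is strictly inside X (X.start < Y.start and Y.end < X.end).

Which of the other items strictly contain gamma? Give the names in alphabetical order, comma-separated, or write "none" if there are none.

epsilon

Target gamma = [14:50, 17:10].
alpha [09:25, 14:35] → before → no.
epsilon [10:55, 18:05] → contains → yes.
eta [18:10, 20:25] → after → no.
kappa [12:10, 15:55] → overlaps → no.
mu [15:15, 22:45] → overlapped-by → no.
Result: epsilon.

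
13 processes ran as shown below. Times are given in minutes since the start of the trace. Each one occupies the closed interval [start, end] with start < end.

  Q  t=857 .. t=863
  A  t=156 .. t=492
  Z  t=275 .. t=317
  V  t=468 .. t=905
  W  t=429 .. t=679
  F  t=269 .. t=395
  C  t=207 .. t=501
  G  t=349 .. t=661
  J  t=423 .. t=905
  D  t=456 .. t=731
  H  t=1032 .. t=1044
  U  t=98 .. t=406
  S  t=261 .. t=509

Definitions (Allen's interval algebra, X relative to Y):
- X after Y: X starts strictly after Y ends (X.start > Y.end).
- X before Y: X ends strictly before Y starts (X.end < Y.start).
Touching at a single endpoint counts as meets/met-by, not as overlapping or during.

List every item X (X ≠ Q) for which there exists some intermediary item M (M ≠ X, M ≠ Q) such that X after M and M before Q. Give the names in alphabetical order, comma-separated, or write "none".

D, G, H, J, V, W

Target Q = [t=857, t=863].
Intermediaries M with M before Q: A, C, D, F, G, S, U, W, Z.
Via A — items with X after A: H.
Via C — items with X after C: H.
Via D — items with X after D: H.
Via F — items with X after F: D, H, J, V, W.
Via G — items with X after G: H.
Via S — items with X after S: H.
Via U — items with X after U: D, H, J, V, W.
Via W — items with X after W: H.
Via Z — items with X after Z: D, G, H, J, V, W.
Union: D, G, H, J, V, W.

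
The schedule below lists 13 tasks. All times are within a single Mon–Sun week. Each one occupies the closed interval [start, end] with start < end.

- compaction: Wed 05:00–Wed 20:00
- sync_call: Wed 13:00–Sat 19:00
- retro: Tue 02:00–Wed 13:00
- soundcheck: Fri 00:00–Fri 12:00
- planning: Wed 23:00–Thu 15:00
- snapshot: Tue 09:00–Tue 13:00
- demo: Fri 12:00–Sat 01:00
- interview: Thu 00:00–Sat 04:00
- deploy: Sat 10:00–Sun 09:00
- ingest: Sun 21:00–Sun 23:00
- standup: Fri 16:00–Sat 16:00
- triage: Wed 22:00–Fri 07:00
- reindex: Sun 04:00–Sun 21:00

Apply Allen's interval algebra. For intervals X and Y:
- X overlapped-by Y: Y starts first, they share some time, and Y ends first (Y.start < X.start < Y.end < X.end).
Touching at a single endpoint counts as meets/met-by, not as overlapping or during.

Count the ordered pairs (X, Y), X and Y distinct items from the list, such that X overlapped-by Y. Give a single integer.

10

Checking all 156 ordered pairs for relation 'overlapped-by'; matching pairs in alphabetical order:
(compaction, retro): compaction overlapped-by retro ✓
(deploy, standup): deploy overlapped-by standup ✓
(deploy, sync_call): deploy overlapped-by sync_call ✓
(interview, planning): interview overlapped-by planning ✓
(interview, triage): interview overlapped-by triage ✓
(reindex, deploy): reindex overlapped-by deploy ✓
(soundcheck, triage): soundcheck overlapped-by triage ✓
(standup, demo): standup overlapped-by demo ✓
(standup, interview): standup overlapped-by interview ✓
(sync_call, compaction): sync_call overlapped-by compaction ✓
Count: 10.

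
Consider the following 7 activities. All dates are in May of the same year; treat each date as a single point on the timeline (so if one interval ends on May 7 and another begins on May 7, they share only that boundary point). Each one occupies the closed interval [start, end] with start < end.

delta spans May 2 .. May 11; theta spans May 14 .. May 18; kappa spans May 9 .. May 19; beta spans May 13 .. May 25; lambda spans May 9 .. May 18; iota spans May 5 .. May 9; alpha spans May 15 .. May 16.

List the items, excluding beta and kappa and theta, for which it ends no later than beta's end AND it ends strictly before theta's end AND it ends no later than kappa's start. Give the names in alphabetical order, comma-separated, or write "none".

Conditions: its end is no later than beta's end (X.end <= May 25) AND its end is strictly before theta's end (X.end < May 18) AND its end is no later than kappa's start (X.end <= May 9).
alpha: end May 16 <= May 25? ✓; end May 16 < May 18? ✓; end May 16 <= May 9? ✗ → no.
delta: end May 11 <= May 25? ✓; end May 11 < May 18? ✓; end May 11 <= May 9? ✗ → no.
iota: end May 9 <= May 25? ✓; end May 9 < May 18? ✓; end May 9 <= May 9? ✓ → yes.
lambda: end May 18 <= May 25? ✓; end May 18 < May 18? ✗; end May 18 <= May 9? ✗ → no.
Result: iota.

iota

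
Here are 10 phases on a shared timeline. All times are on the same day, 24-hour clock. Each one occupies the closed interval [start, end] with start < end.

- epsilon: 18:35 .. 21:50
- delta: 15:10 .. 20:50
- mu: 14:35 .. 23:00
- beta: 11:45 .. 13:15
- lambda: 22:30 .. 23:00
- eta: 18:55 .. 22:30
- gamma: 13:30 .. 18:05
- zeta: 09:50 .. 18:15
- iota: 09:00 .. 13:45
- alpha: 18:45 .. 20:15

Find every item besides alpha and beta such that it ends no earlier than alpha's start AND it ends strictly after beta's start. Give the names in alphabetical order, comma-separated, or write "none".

Conditions: its end is no earlier than alpha's start (X.end >= 18:45) AND its end is strictly after beta's start (X.end > 11:45).
delta: end 20:50 >= 18:45? ✓; end 20:50 > 11:45? ✓ → yes.
epsilon: end 21:50 >= 18:45? ✓; end 21:50 > 11:45? ✓ → yes.
eta: end 22:30 >= 18:45? ✓; end 22:30 > 11:45? ✓ → yes.
gamma: end 18:05 >= 18:45? ✗; end 18:05 > 11:45? ✓ → no.
iota: end 13:45 >= 18:45? ✗; end 13:45 > 11:45? ✓ → no.
lambda: end 23:00 >= 18:45? ✓; end 23:00 > 11:45? ✓ → yes.
mu: end 23:00 >= 18:45? ✓; end 23:00 > 11:45? ✓ → yes.
zeta: end 18:15 >= 18:45? ✗; end 18:15 > 11:45? ✓ → no.
Result: delta, epsilon, eta, lambda, mu.

delta, epsilon, eta, lambda, mu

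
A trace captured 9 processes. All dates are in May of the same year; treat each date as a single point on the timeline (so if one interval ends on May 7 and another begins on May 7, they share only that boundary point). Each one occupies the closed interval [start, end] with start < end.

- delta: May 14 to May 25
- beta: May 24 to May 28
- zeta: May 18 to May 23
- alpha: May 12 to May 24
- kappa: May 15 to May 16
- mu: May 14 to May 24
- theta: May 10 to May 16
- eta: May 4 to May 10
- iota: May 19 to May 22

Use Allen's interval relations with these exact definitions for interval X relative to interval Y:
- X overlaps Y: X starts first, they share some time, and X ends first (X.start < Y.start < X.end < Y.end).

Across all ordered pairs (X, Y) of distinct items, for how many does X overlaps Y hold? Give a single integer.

Checking all 72 ordered pairs for relation 'overlaps'; matching pairs in alphabetical order:
(alpha, delta): alpha overlaps delta ✓
(delta, beta): delta overlaps beta ✓
(theta, alpha): theta overlaps alpha ✓
(theta, delta): theta overlaps delta ✓
(theta, mu): theta overlaps mu ✓
Count: 5.

5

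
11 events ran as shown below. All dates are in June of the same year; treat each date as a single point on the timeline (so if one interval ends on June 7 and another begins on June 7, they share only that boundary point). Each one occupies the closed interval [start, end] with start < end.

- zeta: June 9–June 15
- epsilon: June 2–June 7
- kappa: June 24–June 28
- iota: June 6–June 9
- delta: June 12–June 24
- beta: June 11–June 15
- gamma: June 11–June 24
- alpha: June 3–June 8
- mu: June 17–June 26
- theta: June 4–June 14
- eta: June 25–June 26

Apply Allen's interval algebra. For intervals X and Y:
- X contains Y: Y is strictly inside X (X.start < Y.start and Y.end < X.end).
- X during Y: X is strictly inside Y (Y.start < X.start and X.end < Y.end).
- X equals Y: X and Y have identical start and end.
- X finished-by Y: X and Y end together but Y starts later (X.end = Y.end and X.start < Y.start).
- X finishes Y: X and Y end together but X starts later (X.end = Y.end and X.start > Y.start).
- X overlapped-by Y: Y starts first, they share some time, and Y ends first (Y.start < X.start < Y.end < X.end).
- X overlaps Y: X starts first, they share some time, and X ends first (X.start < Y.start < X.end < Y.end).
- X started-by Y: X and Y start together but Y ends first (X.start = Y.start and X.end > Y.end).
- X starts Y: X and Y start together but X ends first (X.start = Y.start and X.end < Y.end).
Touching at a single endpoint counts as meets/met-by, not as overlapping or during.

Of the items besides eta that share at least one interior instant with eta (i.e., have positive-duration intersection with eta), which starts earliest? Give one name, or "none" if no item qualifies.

Target eta = [June 25, June 26].
alpha [June 3, June 8] → before → excluded.
beta [June 11, June 15] → before → excluded.
delta [June 12, June 24] → before → excluded.
epsilon [June 2, June 7] → before → excluded.
gamma [June 11, June 24] → before → excluded.
iota [June 6, June 9] → before → excluded.
kappa [June 24, June 28] → contains → candidate.
mu [June 17, June 26] → finished-by → candidate.
theta [June 4, June 14] → before → excluded.
zeta [June 9, June 15] → before → excluded.
Among candidates, earliest start is June 17 → mu.

mu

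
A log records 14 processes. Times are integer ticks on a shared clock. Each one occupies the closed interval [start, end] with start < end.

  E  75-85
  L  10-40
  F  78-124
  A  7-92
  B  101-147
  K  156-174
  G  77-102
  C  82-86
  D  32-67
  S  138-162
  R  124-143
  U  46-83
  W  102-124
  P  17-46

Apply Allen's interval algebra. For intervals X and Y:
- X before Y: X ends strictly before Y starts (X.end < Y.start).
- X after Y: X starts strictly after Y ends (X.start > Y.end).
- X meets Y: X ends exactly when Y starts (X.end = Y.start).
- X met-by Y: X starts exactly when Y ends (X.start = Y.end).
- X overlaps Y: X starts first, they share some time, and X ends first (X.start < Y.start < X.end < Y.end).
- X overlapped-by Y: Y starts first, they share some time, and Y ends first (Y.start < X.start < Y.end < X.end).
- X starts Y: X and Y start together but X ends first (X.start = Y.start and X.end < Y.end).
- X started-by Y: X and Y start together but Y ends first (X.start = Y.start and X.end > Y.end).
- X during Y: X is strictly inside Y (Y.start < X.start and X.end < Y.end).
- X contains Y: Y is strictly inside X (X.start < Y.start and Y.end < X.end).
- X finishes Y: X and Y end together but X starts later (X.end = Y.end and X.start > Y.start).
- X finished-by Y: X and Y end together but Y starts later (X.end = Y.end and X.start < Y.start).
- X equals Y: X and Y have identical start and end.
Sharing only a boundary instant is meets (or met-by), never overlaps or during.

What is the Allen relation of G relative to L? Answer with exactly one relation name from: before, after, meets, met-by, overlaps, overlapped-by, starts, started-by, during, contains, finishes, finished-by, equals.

after

G = [77, 102]; L = [10, 40].
Compare endpoints: G.start > L.start, G.start > L.end, G.end > L.start, G.end > L.end.
That pattern is 'after'.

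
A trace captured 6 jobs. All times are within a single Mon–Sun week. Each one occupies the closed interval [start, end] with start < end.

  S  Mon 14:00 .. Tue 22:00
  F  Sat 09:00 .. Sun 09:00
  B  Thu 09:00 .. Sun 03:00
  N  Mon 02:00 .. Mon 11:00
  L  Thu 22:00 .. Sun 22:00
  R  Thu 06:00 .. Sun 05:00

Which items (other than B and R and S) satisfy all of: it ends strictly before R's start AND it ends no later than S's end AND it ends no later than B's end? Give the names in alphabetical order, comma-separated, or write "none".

N

Conditions: its end is strictly before R's start (X.end < Thu 06:00) AND its end is no later than S's end (X.end <= Tue 22:00) AND its end is no later than B's end (X.end <= Sun 03:00).
F: end Sun 09:00 < Thu 06:00? ✗; end Sun 09:00 <= Tue 22:00? ✗; end Sun 09:00 <= Sun 03:00? ✗ → no.
L: end Sun 22:00 < Thu 06:00? ✗; end Sun 22:00 <= Tue 22:00? ✗; end Sun 22:00 <= Sun 03:00? ✗ → no.
N: end Mon 11:00 < Thu 06:00? ✓; end Mon 11:00 <= Tue 22:00? ✓; end Mon 11:00 <= Sun 03:00? ✓ → yes.
Result: N.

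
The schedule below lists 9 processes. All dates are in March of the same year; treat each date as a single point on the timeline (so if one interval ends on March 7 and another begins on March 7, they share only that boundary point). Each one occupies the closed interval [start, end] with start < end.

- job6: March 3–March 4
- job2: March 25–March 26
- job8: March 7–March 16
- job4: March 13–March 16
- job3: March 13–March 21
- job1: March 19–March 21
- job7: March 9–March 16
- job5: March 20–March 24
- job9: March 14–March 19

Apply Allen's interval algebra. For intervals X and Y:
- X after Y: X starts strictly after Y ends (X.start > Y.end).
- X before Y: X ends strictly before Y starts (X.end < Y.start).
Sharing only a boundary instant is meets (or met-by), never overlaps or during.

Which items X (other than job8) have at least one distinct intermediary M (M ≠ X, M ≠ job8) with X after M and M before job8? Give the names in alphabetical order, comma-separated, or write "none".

job1, job2, job3, job4, job5, job7, job9

Target job8 = [March 7, March 16].
Intermediaries M with M before job8: job6.
Via job6 — items with X after job6: job1, job2, job3, job4, job5, job7, job9.
Union: job1, job2, job3, job4, job5, job7, job9.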